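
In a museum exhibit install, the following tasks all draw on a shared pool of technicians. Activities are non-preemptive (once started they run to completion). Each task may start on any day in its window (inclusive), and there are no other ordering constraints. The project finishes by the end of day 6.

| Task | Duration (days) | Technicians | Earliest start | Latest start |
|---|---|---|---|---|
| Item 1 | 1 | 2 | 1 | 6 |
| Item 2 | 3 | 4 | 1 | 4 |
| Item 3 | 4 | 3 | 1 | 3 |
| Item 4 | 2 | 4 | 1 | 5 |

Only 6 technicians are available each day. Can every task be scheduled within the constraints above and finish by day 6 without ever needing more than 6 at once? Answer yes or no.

no

The minimum achievable peak is 7; 6 < 7, so no feasible schedule stays within the cap.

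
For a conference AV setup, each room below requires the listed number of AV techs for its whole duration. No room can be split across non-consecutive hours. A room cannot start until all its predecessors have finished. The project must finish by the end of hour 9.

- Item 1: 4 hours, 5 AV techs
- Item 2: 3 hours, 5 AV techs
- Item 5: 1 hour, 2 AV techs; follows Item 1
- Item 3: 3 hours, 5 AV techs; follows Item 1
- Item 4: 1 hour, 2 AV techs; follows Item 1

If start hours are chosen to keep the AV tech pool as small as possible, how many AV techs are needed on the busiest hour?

Schedule Item 1@1, Item 2@1, Item 5@5, Item 3@5, Item 4@5: h1:10  h2:10  h3:10  h4:5  h5:9  h6:5  h7:5  h8:0  h9:0 — peak 10.

10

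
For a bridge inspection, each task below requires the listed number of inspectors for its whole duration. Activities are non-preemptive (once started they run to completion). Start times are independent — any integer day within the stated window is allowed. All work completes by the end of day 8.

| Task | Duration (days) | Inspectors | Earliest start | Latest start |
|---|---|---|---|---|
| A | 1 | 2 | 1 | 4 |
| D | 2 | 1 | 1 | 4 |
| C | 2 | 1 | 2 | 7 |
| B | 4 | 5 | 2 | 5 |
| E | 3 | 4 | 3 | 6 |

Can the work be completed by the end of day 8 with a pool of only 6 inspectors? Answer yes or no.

yes

Schedule A@1, D@1, C@3, B@2, E@6: d1:3  d2:6  d3:6  d4:6  d5:5  d6:4  d7:4  d8:4 — peak 6 ≤ 6.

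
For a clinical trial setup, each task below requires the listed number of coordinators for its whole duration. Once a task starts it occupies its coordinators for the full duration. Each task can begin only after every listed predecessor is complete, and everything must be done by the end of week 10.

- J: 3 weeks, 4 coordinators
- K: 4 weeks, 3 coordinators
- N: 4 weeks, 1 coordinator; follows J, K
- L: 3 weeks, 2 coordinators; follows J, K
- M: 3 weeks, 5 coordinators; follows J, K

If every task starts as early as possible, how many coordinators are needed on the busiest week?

8

Early-start schedule: J@1, K@1, N@5, L@5, M@5.
Load per week: week 1: 7, week 2: 7, week 3: 7, week 4: 3, week 5: 8, week 6: 8, week 7: 8, week 8: 1, week 9: 0, week 10: 0.
Peak is 8.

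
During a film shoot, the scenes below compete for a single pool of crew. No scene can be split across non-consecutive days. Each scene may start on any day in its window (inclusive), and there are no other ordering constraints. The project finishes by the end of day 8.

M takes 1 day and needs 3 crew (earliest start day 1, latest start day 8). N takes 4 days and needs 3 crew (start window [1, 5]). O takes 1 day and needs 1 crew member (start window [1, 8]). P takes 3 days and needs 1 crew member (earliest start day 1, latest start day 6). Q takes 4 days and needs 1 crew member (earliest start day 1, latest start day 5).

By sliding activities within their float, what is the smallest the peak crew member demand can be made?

4

Early-start (M@1, N@1, O@1, P@1, Q@1) gives peak 9: d1:9  d2:5  d3:5  d4:4  d5:0  d6:0  d7:0  d8:0.
Shift N→2, P→2, Q→5.
Schedule M@1, N@2, O@1, P@2, Q@5: d1:4  d2:4  d3:4  d4:4  d5:4  d6:1  d7:1  d8:1 — peak 4.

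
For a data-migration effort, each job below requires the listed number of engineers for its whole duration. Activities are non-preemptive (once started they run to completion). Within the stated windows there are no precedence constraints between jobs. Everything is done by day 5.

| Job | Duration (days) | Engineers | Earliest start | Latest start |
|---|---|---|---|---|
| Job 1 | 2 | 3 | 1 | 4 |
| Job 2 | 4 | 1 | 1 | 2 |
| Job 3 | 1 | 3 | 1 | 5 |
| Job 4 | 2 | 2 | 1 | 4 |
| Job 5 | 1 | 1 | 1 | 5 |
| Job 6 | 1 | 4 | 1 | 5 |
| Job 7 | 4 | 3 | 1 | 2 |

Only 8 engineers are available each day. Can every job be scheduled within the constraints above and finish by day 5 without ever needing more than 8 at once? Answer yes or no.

Schedule Job 1@1, Job 2@1, Job 3@1, Job 4@3, Job 5@3, Job 6@5, Job 7@2: d1:7  d2:7  d3:7  d4:6  d5:7 — peak 7 ≤ 8.

yes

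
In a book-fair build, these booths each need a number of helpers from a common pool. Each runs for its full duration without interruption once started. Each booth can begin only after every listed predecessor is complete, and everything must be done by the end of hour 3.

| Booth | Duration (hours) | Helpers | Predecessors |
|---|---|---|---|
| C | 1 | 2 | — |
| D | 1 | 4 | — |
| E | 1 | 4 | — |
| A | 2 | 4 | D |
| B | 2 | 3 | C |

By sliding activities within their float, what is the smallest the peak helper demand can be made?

Schedule C@1, D@1, E@1, A@2, B@2: h1:10  h2:7  h3:7 — peak 10.
No arrangement of the 3 feasible schedules does better.

10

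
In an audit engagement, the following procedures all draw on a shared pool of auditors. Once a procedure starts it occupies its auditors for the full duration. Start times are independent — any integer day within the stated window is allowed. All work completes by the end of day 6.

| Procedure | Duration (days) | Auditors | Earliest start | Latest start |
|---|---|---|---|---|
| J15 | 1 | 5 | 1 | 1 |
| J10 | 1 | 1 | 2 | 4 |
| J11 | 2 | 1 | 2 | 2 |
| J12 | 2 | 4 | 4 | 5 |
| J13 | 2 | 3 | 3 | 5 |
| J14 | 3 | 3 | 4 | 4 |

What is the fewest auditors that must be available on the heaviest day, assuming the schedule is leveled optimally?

Early-start (J15@1, J10@2, J11@2, J12@4, J13@3, J14@4) gives peak 10: d1:5  d2:2  d3:4  d4:10  d5:7  d6:3.
Shift J12→5.
Schedule J15@1, J10@2, J11@2, J12@5, J13@3, J14@4: d1:5  d2:2  d3:4  d4:6  d5:7  d6:7 — peak 7.
No arrangement of the 18 feasible schedules does better.

7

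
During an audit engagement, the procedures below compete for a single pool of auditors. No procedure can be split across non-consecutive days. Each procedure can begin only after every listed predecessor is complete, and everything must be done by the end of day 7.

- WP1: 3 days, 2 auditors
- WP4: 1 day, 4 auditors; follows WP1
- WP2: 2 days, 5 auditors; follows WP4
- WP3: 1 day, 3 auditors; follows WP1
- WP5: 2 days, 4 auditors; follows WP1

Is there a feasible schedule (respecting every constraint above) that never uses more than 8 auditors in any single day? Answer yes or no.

yes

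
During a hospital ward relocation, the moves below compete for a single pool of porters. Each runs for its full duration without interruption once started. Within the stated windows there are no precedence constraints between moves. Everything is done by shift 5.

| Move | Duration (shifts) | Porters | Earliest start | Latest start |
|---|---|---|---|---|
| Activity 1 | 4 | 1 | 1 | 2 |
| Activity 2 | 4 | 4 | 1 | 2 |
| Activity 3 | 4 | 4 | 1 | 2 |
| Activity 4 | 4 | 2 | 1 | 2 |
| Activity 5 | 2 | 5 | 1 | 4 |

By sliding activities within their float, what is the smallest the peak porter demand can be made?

Schedule Activity 1@1, Activity 2@1, Activity 3@1, Activity 4@1, Activity 5@1: s1:16  s2:16  s3:11  s4:11  s5:0 — peak 16.

16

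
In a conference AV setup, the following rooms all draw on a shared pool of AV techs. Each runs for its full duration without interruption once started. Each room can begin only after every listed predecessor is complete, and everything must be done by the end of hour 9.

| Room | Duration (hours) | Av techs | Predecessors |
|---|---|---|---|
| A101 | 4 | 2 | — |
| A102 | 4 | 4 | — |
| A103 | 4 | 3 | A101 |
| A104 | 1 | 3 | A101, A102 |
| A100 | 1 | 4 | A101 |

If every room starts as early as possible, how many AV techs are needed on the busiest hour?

Early-start schedule: A101@1, A102@1, A103@5, A104@5, A100@5.
Load per hour: hour 1: 6, hour 2: 6, hour 3: 6, hour 4: 6, hour 5: 10, hour 6: 3, hour 7: 3, hour 8: 3, hour 9: 0.
Peak is 10.

10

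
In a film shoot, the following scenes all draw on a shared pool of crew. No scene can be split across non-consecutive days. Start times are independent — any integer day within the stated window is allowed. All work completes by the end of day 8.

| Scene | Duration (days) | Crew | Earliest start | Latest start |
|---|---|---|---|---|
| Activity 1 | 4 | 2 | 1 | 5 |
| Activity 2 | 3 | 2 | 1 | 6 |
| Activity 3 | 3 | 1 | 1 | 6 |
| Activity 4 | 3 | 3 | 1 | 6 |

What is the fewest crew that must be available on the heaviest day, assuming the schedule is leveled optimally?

4

Early-start (Activity 1@1, Activity 2@1, Activity 3@1, Activity 4@1) gives peak 8: d1:8  d2:8  d3:8  d4:2  d5:0  d6:0  d7:0  d8:0.
Shift Activity 3→4, Activity 4→5.
Schedule Activity 1@1, Activity 2@1, Activity 3@4, Activity 4@5: d1:4  d2:4  d3:4  d4:3  d5:4  d6:4  d7:3  d8:0 — peak 4.
Total crew member-days = 26 over 8 days ⇒ peak ≥ ⌈26/8⌉ = 4, so 4 is optimal.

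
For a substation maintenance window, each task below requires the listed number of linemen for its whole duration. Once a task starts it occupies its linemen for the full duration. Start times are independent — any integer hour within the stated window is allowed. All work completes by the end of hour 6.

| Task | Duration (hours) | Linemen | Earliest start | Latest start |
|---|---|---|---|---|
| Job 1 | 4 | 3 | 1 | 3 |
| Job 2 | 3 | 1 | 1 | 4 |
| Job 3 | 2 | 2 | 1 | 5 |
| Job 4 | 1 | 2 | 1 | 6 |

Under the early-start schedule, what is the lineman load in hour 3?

4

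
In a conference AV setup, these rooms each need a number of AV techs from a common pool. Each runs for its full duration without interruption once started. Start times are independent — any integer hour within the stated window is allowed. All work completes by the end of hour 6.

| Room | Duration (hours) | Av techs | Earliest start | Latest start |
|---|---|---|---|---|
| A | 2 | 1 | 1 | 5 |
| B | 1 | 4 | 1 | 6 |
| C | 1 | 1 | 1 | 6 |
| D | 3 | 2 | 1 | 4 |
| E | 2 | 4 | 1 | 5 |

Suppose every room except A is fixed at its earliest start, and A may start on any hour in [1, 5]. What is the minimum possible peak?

11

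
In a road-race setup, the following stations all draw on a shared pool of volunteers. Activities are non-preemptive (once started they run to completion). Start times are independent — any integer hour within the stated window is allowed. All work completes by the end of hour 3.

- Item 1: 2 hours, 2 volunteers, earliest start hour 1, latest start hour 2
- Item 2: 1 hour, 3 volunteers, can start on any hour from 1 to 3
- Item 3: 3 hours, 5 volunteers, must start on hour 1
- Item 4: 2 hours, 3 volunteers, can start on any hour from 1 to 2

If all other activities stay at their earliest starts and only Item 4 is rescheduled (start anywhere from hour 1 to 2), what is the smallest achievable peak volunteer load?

10

Item 4@1: h1:13  h2:10  h3:5 → peak 13
Item 4@2: h1:10  h2:10  h3:8 → peak 10
Best is Item 4@2, peak 10.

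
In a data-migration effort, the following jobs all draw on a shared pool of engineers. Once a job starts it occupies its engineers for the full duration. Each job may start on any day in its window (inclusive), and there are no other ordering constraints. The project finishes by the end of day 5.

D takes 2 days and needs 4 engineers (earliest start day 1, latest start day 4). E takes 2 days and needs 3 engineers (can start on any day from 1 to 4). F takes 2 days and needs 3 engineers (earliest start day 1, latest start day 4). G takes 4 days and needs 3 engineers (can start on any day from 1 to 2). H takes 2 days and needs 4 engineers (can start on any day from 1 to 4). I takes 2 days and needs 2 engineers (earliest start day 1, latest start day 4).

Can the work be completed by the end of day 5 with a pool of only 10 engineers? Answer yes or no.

no

The minimum achievable peak is 11; 10 < 11, so no feasible schedule stays within the cap.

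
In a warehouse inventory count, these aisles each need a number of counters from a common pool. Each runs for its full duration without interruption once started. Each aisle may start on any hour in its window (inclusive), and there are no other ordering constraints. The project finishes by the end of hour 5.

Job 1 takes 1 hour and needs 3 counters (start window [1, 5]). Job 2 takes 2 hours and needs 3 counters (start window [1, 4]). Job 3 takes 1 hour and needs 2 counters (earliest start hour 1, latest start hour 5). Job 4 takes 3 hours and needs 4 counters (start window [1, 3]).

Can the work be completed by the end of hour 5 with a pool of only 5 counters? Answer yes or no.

no

The minimum achievable peak is 6; 5 < 6, so no feasible schedule stays within the cap.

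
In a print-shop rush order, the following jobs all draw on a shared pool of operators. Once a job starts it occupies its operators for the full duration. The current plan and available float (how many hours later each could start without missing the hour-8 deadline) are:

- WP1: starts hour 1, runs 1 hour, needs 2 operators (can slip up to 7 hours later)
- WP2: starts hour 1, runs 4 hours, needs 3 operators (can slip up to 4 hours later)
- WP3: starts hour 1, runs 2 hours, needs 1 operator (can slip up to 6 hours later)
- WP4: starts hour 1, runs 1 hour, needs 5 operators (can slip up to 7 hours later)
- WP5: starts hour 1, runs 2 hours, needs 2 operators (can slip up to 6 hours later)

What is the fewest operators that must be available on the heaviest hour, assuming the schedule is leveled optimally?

5

Early-start (WP1@1, WP2@1, WP3@1, WP4@1, WP5@1) gives peak 13: h1:13  h2:6  h3:3  h4:3  h5:0  h6:0  h7:0  h8:0.
Shift WP3→2, WP4→5, WP5→6.
Schedule WP1@1, WP2@1, WP3@2, WP4@5, WP5@6: h1:5  h2:4  h3:4  h4:3  h5:5  h6:2  h7:2  h8:0 — peak 5.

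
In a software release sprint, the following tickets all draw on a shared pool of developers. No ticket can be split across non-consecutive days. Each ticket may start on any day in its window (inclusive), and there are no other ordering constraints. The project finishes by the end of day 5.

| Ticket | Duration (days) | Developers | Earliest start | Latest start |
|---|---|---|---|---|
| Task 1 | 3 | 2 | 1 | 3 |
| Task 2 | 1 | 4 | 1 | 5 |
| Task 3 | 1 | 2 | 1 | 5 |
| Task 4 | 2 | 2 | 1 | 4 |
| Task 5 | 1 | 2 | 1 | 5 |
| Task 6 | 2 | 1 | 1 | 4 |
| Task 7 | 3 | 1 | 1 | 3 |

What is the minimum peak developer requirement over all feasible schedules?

5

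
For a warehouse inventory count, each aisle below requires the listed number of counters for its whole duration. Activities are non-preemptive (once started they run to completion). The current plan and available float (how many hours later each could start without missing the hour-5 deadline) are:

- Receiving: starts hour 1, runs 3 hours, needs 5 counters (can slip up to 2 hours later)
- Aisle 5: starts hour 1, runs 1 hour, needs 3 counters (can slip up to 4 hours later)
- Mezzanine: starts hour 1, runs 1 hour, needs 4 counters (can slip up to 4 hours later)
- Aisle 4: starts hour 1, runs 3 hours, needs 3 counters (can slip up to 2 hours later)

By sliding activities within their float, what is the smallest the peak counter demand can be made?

Early-start (Receiving@1, Aisle 5@1, Mezzanine@1, Aisle 4@1) gives peak 15: h1:15  h2:8  h3:8  h4:0  h5:0.
Shift Mezzanine→4, Aisle 4→2.
Schedule Receiving@1, Aisle 5@1, Mezzanine@4, Aisle 4@2: h1:8  h2:8  h3:8  h4:7  h5:0 — peak 8.

8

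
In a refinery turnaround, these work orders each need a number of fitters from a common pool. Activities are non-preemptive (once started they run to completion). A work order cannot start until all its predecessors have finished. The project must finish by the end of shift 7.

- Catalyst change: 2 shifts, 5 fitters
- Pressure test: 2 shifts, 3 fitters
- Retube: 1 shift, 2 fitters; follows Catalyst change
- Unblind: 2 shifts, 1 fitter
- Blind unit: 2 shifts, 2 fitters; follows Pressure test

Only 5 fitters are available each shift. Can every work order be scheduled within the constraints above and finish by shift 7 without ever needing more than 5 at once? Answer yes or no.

yes

Schedule Catalyst change@1, Pressure test@3, Retube@3, Unblind@4, Blind unit@5: s1:5  s2:5  s3:5  s4:4  s5:3  s6:2  s7:0 — peak 5 ≤ 5.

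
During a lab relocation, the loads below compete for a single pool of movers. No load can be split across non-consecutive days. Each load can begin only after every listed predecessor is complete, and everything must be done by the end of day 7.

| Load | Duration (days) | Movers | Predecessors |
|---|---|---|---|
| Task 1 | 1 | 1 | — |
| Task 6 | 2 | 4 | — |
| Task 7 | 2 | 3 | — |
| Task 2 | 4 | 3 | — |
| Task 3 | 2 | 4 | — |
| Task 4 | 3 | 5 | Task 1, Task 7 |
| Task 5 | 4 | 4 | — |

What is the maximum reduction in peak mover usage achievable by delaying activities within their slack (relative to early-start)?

8

Early-start peak: d1:19  d2:18  d3:12  d4:12  d5:5  d6:0  d7:0 ⇒ 19.
Leveled (Task 1@1, Task 6@1, Task 7@1, Task 2@1, Task 3@3, Task 4@5, Task 5@3): d1:11  d2:10  d3:11  d4:11  d5:9  d6:9  d7:5 ⇒ 11.
Reduction 19 − 11 = 8.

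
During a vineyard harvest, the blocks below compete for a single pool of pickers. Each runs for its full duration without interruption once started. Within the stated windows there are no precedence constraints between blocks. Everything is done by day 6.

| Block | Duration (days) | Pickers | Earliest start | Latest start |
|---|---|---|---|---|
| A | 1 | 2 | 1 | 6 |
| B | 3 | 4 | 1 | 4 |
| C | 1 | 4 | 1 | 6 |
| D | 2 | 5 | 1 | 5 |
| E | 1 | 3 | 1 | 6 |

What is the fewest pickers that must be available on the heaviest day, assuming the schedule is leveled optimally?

7

Early-start (A@1, B@1, C@1, D@1, E@1) gives peak 18: d1:18  d2:9  d3:4  d4:0  d5:0  d6:0.
Shift C→4, D→5, E→2.
Schedule A@1, B@1, C@4, D@5, E@2: d1:6  d2:7  d3:4  d4:4  d5:5  d6:5 — peak 7.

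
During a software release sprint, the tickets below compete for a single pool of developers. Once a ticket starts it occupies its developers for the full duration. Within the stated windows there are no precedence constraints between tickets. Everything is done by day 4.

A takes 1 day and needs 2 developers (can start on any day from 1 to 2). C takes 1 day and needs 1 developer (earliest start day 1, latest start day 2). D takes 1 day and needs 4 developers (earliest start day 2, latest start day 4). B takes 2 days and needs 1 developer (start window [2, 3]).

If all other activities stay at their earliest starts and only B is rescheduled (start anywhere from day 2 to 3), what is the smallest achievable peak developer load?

4

B@2: d1:3  d2:5  d3:1  d4:0 → peak 5
B@3: d1:3  d2:4  d3:1  d4:1 → peak 4
Best is B@3, peak 4.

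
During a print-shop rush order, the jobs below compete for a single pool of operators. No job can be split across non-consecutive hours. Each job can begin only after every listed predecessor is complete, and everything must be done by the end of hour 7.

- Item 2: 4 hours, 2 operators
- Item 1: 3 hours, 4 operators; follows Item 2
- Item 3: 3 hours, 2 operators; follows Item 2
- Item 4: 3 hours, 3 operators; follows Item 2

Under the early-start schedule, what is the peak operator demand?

9

Early-start schedule: Item 2@1, Item 1@5, Item 3@5, Item 4@5.
Load per hour: hour 1: 2, hour 2: 2, hour 3: 2, hour 4: 2, hour 5: 9, hour 6: 9, hour 7: 9.
Peak is 9.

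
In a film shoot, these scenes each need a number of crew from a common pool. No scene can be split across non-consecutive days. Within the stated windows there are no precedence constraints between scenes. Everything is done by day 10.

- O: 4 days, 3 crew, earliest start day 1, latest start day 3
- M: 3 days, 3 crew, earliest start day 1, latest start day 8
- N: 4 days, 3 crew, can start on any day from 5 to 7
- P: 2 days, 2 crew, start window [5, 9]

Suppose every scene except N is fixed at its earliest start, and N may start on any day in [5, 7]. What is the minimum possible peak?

N@5: d1:6  d2:6  d3:6  d4:3  d5:5  d6:5  d7:3  d8:3  d9:0  d10:0 → peak 6
N@6: d1:6  d2:6  d3:6  d4:3  d5:2  d6:5  d7:3  d8:3  d9:3  d10:0 → peak 6
N@7: d1:6  d2:6  d3:6  d4:3  d5:2  d6:2  d7:3  d8:3  d9:3  d10:3 → peak 6
Best is N@5, peak 6.

6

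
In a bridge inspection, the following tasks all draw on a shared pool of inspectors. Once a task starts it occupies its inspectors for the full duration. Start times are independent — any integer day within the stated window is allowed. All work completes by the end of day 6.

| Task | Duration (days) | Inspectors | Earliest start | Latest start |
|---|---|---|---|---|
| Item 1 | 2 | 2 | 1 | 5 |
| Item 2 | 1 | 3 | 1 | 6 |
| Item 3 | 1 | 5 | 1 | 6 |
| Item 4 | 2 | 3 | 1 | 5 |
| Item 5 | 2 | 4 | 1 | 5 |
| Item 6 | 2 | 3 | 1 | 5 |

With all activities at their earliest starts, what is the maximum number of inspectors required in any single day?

20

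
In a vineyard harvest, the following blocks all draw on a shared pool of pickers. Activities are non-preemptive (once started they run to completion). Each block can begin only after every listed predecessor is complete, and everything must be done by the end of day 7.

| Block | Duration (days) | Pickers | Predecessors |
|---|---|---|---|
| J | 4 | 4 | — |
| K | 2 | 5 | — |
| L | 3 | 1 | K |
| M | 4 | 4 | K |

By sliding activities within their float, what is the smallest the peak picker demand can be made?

9

Schedule J@1, K@1, L@3, M@3: d1:9  d2:9  d3:9  d4:9  d5:5  d6:4  d7:0 — peak 9.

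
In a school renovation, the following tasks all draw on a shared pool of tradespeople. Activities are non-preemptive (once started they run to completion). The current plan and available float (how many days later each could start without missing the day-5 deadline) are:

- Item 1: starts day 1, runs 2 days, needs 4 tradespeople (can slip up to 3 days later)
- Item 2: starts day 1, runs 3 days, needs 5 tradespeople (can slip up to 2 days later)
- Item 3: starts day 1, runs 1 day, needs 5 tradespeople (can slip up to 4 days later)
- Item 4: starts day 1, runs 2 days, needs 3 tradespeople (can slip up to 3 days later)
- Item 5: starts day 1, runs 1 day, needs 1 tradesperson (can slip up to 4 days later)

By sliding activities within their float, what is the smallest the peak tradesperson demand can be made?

9

Early-start (Item 1@1, Item 2@1, Item 3@1, Item 4@1, Item 5@1) gives peak 18: d1:18  d2:12  d3:5  d4:0  d5:0.
Shift Item 3→4, Item 4→3, Item 5→3.
Schedule Item 1@1, Item 2@1, Item 3@4, Item 4@3, Item 5@3: d1:9  d2:9  d3:9  d4:8  d5:0 — peak 9.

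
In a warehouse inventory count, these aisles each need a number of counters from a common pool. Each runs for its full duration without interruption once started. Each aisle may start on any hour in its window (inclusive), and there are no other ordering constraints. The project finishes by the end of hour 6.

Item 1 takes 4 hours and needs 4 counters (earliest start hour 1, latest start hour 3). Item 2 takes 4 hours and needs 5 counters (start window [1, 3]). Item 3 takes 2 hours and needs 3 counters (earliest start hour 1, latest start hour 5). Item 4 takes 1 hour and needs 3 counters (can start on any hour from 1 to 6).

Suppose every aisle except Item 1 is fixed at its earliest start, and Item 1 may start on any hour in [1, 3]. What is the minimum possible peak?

11

Item 1@1: h1:15  h2:12  h3:9  h4:9  h5:0  h6:0 → peak 15
Item 1@2: h1:11  h2:12  h3:9  h4:9  h5:4  h6:0 → peak 12
Item 1@3: h1:11  h2:8  h3:9  h4:9  h5:4  h6:4 → peak 11
Best is Item 1@3, peak 11.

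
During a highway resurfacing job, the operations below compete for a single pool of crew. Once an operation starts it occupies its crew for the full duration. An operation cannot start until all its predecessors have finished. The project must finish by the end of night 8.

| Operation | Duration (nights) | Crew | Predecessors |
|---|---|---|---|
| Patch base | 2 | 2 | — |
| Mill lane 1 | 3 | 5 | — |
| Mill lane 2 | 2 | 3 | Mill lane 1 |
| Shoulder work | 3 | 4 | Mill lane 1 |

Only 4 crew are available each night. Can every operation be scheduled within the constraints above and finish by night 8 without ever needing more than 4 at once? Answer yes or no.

no

Total crew member-nights = 37; over 8 nights the average is 37/8 > 4, so some night must exceed 4.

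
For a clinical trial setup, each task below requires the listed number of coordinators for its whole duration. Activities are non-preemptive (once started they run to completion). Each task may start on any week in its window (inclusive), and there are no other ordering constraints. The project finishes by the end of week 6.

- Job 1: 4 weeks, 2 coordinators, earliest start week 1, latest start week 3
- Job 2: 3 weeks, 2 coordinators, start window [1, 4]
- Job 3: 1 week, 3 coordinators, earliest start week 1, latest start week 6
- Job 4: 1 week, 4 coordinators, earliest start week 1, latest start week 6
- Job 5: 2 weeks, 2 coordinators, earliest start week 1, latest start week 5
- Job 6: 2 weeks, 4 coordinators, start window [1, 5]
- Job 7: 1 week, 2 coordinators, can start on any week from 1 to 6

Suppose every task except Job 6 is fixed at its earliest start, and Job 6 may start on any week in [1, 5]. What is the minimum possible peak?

15

Job 6@1: w1:19  w2:10  w3:4  w4:2  w5:0  w6:0 → peak 19
Job 6@2: w1:15  w2:10  w3:8  w4:2  w5:0  w6:0 → peak 15
Job 6@3: w1:15  w2:6  w3:8  w4:6  w5:0  w6:0 → peak 15
Job 6@4: w1:15  w2:6  w3:4  w4:6  w5:4  w6:0 → peak 15
Job 6@5: w1:15  w2:6  w3:4  w4:2  w5:4  w6:4 → peak 15
Best is Job 6@2, peak 15.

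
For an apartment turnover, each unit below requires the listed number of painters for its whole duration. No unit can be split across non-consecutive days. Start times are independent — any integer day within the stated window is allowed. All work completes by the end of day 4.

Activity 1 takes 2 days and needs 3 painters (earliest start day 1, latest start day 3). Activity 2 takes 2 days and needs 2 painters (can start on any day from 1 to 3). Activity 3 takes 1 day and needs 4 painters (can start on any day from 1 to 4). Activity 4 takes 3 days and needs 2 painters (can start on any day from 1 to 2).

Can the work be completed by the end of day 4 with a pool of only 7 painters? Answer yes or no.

yes

Schedule Activity 1@1, Activity 2@3, Activity 3@4, Activity 4@1: d1:5  d2:5  d3:4  d4:6 — peak 6 ≤ 7.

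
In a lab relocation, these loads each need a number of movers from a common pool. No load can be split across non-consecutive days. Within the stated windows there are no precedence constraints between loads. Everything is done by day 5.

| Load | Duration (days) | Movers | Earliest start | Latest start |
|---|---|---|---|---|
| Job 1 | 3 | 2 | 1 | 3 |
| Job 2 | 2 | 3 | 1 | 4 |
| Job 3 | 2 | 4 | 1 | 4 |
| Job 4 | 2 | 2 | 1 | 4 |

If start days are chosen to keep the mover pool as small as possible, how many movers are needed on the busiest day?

Early-start (Job 1@1, Job 2@1, Job 3@1, Job 4@1) gives peak 11: d1:11  d2:11  d3:2  d4:0  d5:0.
Shift Job 3→3, Job 4→4.
Schedule Job 1@1, Job 2@1, Job 3@3, Job 4@4: d1:5  d2:5  d3:6  d4:6  d5:2 — peak 6.

6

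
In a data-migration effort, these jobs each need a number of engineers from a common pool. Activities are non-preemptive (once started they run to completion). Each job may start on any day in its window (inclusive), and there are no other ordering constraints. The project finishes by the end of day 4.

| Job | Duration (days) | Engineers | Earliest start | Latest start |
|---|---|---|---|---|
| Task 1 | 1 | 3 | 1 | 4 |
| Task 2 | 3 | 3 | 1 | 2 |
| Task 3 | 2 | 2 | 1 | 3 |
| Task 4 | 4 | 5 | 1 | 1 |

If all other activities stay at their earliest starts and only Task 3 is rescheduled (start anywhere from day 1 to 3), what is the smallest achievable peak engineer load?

Task 3@1: d1:13  d2:10  d3:8  d4:5 → peak 13
Task 3@2: d1:11  d2:10  d3:10  d4:5 → peak 11
Task 3@3: d1:11  d2:8  d3:10  d4:7 → peak 11
Best is Task 3@2, peak 11.

11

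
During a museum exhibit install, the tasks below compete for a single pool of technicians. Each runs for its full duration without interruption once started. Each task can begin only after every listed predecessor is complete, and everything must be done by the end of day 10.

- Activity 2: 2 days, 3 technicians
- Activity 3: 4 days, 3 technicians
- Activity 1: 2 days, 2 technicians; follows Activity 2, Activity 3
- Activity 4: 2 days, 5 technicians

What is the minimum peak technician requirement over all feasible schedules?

5

Early-start (Activity 2@1, Activity 3@1, Activity 1@5, Activity 4@1) gives peak 11: d1:11  d2:11  d3:3  d4:3  d5:2  d6:2  d7:0  d8:0  d9:0  d10:0.
Shift Activity 3→3, Activity 1→7, Activity 4→9.
Schedule Activity 2@1, Activity 3@3, Activity 1@7, Activity 4@9: d1:3  d2:3  d3:3  d4:3  d5:3  d6:3  d7:2  d8:2  d9:5  d10:5 — peak 5.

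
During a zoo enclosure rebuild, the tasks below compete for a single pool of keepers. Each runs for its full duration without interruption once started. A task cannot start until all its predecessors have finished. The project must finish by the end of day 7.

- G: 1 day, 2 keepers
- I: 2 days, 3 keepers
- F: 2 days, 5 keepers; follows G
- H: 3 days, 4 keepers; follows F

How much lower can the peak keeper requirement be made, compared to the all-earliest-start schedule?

Early-start peak: d1:5  d2:8  d3:5  d4:4  d5:4  d6:4  d7:0 ⇒ 8.
Leveled (G@1, I@1, F@3, H@5): d1:5  d2:3  d3:5  d4:5  d5:4  d6:4  d7:4 ⇒ 5.
Reduction 8 − 5 = 3.

3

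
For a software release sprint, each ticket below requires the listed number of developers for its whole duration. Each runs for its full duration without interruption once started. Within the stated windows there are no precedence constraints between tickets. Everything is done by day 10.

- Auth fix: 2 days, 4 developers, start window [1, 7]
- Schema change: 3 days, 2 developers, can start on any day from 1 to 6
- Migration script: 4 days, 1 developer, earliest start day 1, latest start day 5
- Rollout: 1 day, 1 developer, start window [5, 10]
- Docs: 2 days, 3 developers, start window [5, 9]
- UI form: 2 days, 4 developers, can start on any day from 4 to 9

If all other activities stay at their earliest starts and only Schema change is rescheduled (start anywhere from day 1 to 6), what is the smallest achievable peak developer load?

Schema change@1: d1:7  d2:7  d3:3  d4:5  d5:8  d6:3  d7:0  d8:0  d9:0  d10:0 → peak 8
Schema change@2: d1:5  d2:7  d3:3  d4:7  d5:8  d6:3  d7:0  d8:0  d9:0  d10:0 → peak 8
Schema change@3: d1:5  d2:5  d3:3  d4:7  d5:10  d6:3  d7:0  d8:0  d9:0  d10:0 → peak 10
Schema change@4: d1:5  d2:5  d3:1  d4:7  d5:10  d6:5  d7:0  d8:0  d9:0  d10:0 → peak 10
Schema change@5: d1:5  d2:5  d3:1  d4:5  d5:10  d6:5  d7:2  d8:0  d9:0  d10:0 → peak 10
Schema change@6: d1:5  d2:5  d3:1  d4:5  d5:8  d6:5  d7:2  d8:2  d9:0  d10:0 → peak 8
Best is Schema change@1, peak 8.

8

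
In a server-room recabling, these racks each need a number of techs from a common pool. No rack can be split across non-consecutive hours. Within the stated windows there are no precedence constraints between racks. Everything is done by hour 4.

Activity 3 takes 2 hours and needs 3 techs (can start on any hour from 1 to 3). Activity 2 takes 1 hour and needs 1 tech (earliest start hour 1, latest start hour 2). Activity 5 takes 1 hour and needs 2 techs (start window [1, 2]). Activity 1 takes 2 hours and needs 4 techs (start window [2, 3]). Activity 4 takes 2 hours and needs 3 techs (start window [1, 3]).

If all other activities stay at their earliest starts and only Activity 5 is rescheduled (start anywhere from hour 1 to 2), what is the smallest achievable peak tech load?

Activity 5@1: h1:9  h2:10  h3:4  h4:0 → peak 10
Activity 5@2: h1:7  h2:12  h3:4  h4:0 → peak 12
Best is Activity 5@1, peak 10.

10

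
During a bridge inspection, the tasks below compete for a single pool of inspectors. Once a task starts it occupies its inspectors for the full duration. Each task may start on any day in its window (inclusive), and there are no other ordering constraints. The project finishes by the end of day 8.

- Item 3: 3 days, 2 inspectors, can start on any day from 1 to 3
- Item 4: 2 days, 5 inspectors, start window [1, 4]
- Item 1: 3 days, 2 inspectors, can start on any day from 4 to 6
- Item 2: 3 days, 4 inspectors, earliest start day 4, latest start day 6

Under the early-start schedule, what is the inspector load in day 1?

At early start, day 1 has: Item 3, Item 4.
Demand: 2 + 5 = 7.

7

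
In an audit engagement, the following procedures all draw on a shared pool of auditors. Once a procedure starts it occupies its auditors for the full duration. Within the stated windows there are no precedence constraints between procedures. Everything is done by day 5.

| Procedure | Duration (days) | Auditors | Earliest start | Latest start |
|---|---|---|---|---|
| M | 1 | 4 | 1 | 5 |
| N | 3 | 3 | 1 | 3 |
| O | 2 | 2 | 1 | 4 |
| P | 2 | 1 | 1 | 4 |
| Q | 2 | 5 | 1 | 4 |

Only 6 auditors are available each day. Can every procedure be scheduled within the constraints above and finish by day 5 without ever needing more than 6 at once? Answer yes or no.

no

The minimum achievable peak is 7; 6 < 7, so no feasible schedule stays within the cap.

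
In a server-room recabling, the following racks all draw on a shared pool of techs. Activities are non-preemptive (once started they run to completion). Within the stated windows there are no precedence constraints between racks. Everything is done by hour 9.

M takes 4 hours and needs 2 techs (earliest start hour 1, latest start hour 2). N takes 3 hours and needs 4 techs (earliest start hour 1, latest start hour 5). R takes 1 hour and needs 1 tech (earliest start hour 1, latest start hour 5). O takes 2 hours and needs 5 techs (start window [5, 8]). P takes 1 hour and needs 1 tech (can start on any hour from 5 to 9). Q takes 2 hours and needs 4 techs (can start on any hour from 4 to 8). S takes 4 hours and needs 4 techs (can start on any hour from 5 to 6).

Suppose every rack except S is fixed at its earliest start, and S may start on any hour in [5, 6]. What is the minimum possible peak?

S@5: h1:7  h2:6  h3:6  h4:6  h5:14  h6:9  h7:4  h8:4  h9:0 → peak 14
S@6: h1:7  h2:6  h3:6  h4:6  h5:10  h6:9  h7:4  h8:4  h9:4 → peak 10
Best is S@6, peak 10.

10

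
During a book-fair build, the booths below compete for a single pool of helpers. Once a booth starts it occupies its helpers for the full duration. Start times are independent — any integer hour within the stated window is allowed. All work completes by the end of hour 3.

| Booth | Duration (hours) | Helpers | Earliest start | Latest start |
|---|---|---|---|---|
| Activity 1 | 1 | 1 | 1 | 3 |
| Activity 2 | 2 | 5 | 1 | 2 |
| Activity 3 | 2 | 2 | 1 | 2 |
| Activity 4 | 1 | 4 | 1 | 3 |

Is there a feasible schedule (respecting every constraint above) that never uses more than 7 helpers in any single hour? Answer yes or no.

Schedule Activity 1@1, Activity 2@1, Activity 3@2, Activity 4@3: h1:6  h2:7  h3:6 — peak 7 ≤ 7.

yes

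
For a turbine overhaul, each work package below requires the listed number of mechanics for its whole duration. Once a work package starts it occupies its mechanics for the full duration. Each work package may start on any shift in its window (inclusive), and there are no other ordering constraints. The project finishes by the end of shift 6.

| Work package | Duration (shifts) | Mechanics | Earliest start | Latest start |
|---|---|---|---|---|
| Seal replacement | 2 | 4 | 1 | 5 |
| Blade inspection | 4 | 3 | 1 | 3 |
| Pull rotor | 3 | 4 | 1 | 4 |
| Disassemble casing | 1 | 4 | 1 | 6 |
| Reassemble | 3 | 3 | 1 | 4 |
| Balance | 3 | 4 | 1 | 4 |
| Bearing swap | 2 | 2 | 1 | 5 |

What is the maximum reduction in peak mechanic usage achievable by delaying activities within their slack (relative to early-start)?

Early-start peak: s1:24  s2:20  s3:14  s4:3  s5:0  s6:0 ⇒ 24.
Leveled (Seal replacement@1, Blade inspection@1, Pull rotor@1, Disassemble casing@3, Reassemble@4, Balance@4, Bearing swap@5): s1:11  s2:11  s3:11  s4:10  s5:9  s6:9 ⇒ 11.
Reduction 24 − 11 = 13.

13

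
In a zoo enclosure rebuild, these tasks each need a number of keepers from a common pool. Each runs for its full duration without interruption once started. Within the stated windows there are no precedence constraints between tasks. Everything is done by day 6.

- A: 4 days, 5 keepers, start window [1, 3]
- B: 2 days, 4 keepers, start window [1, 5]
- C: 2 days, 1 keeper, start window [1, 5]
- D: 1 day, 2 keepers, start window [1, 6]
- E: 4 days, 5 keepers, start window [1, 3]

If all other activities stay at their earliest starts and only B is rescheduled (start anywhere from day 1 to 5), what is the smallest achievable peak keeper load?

B@1: d1:17  d2:15  d3:10  d4:10  d5:0  d6:0 → peak 17
B@2: d1:13  d2:15  d3:14  d4:10  d5:0  d6:0 → peak 15
B@3: d1:13  d2:11  d3:14  d4:14  d5:0  d6:0 → peak 14
B@4: d1:13  d2:11  d3:10  d4:14  d5:4  d6:0 → peak 14
B@5: d1:13  d2:11  d3:10  d4:10  d5:4  d6:4 → peak 13
Best is B@5, peak 13.

13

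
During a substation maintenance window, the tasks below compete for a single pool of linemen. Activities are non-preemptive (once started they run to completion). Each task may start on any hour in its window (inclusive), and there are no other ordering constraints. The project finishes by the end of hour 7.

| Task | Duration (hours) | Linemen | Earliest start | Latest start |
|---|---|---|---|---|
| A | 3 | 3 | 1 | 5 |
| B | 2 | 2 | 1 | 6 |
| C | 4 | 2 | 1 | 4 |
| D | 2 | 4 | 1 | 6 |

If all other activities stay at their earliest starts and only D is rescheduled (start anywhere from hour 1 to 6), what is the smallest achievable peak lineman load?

7

D@1: h1:11  h2:11  h3:5  h4:2  h5:0  h6:0  h7:0 → peak 11
D@2: h1:7  h2:11  h3:9  h4:2  h5:0  h6:0  h7:0 → peak 11
D@3: h1:7  h2:7  h3:9  h4:6  h5:0  h6:0  h7:0 → peak 9
D@4: h1:7  h2:7  h3:5  h4:6  h5:4  h6:0  h7:0 → peak 7
D@5: h1:7  h2:7  h3:5  h4:2  h5:4  h6:4  h7:0 → peak 7
D@6: h1:7  h2:7  h3:5  h4:2  h5:0  h6:4  h7:4 → peak 7
Best is D@4, peak 7.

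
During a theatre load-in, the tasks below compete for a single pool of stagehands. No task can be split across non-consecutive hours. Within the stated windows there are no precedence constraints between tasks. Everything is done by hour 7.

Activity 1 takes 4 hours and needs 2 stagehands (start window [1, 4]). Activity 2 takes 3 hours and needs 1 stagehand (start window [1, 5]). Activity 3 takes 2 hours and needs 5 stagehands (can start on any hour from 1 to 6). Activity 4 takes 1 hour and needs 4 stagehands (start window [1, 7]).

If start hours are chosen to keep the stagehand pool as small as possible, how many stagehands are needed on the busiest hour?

5

Early-start (Activity 1@1, Activity 2@1, Activity 3@1, Activity 4@1) gives peak 12: h1:12  h2:8  h3:3  h4:2  h5:0  h6:0  h7:0.
Shift Activity 3→5, Activity 4→7.
Schedule Activity 1@1, Activity 2@1, Activity 3@5, Activity 4@7: h1:3  h2:3  h3:3  h4:2  h5:5  h6:5  h7:4 — peak 5.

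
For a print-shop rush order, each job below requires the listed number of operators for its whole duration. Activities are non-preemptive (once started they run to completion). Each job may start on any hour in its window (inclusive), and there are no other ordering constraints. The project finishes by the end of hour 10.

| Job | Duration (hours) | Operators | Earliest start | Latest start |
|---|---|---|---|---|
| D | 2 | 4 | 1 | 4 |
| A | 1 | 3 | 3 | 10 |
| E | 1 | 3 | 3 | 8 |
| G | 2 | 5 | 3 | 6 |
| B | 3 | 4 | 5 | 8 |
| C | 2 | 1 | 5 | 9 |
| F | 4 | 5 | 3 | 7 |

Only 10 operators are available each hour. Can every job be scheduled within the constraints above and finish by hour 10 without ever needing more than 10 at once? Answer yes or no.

Schedule D@1, A@3, E@3, G@4, B@5, C@8, F@6: h1:4  h2:4  h3:6  h4:5  h5:9  h6:9  h7:9  h8:6  h9:6  h10:0 — peak 9 ≤ 10.

yes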